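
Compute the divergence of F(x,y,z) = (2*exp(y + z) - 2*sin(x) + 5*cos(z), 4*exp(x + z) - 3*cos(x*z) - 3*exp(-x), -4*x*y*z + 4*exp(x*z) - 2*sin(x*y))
-4*x*y + 4*x*exp(x*z) - 2*cos(x)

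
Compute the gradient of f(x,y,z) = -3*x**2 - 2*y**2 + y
(-6*x, 1 - 4*y, 0)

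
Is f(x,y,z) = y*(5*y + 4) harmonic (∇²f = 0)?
No, ∇²f = 10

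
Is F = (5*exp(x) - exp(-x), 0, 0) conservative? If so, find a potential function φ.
Yes, F is conservative. φ = 5*exp(x) + exp(-x)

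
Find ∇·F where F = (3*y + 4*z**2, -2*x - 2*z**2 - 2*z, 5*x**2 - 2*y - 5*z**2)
-10*z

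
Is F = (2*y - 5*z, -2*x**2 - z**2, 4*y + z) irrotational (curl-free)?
No, ∇×F = (2*z + 4, -5, -4*x - 2)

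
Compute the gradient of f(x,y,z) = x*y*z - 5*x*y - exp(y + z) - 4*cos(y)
(y*(z - 5), x*z - 5*x - exp(y + z) + 4*sin(y), x*y - exp(y + z))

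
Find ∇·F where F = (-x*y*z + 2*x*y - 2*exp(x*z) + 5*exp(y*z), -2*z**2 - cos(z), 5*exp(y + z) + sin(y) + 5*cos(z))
-y*z + 2*y - 2*z*exp(x*z) + 5*exp(y + z) - 5*sin(z)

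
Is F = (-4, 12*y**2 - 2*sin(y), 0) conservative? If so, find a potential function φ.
Yes, F is conservative. φ = -4*x + 4*y**3 + 2*cos(y)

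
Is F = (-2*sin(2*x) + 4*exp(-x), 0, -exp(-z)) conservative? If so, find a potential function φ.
Yes, F is conservative. φ = cos(2*x) + exp(-z) - 4*exp(-x)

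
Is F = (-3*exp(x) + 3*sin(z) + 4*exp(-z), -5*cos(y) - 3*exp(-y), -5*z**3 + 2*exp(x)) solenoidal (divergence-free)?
No, ∇·F = -15*z**2 - 3*exp(x) + 5*sin(y) + 3*exp(-y)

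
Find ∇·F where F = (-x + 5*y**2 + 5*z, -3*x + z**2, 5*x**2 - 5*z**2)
-10*z - 1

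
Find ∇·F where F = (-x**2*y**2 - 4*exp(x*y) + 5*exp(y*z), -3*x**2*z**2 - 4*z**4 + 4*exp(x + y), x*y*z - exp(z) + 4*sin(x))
-2*x*y**2 + x*y - 4*y*exp(x*y) - exp(z) + 4*exp(x + y)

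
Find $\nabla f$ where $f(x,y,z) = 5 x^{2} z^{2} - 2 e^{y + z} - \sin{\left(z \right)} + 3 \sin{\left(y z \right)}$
(10*x*z**2, 3*z*cos(y*z) - 2*exp(y + z), 10*x**2*z + 3*y*cos(y*z) - 2*exp(y + z) - cos(z))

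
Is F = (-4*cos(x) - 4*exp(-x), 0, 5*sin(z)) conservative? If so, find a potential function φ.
Yes, F is conservative. φ = -4*sin(x) - 5*cos(z) + 4*exp(-x)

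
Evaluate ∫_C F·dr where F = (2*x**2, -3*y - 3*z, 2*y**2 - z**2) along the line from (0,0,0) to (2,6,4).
-10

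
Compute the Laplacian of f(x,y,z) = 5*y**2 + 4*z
10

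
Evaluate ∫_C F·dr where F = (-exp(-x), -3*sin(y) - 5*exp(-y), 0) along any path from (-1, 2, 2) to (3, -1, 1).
-5*exp(-2) + exp(-3) - 3*cos(2) + 3*cos(1) + 4*E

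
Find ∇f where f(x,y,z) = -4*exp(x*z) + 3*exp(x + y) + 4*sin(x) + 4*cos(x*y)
(-4*y*sin(x*y) - 4*z*exp(x*z) + 3*exp(x + y) + 4*cos(x), -4*x*sin(x*y) + 3*exp(x + y), -4*x*exp(x*z))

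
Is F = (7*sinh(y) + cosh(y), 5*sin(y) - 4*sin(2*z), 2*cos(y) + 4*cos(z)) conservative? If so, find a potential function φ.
No, ∇×F = (-2*sin(y) + 8*cos(2*z), 0, -sinh(y) - 7*cosh(y)) ≠ 0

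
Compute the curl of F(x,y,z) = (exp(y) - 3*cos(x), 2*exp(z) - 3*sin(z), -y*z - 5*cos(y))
(-z - 2*exp(z) + 5*sin(y) + 3*cos(z), 0, -exp(y))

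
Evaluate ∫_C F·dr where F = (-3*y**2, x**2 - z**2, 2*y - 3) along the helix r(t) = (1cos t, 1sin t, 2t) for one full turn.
-28*pi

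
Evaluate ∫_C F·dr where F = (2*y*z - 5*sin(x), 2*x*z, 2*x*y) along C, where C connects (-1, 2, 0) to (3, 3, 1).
5*cos(3) - 5*cos(1) + 18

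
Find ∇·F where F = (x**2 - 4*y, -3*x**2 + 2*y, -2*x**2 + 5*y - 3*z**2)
2*x - 6*z + 2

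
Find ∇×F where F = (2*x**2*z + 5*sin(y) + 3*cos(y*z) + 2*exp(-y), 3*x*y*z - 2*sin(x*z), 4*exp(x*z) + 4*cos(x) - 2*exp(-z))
(x*(-3*y + 2*cos(x*z)), 2*x**2 - 3*y*sin(y*z) - 4*z*exp(x*z) + 4*sin(x), 3*y*z + 3*z*sin(y*z) - 2*z*cos(x*z) - 5*cos(y) + 2*exp(-y))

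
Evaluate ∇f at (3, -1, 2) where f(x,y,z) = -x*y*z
(2, -6, 3)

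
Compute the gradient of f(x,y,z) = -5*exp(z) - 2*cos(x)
(2*sin(x), 0, -5*exp(z))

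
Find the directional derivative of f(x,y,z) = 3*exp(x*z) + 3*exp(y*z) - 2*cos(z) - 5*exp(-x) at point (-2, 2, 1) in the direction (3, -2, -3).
-3*sqrt(22)*(-3*exp(4) - 3 + 2*exp(2)*sin(1) + 12*exp(2)*sinh(2))*exp(-2)/22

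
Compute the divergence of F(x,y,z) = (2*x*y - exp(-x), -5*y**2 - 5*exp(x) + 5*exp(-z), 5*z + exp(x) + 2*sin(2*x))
-8*y + 5 + exp(-x)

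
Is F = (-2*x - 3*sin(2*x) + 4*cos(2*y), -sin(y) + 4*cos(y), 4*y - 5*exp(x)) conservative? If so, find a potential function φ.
No, ∇×F = (4, 5*exp(x), 8*sin(2*y)) ≠ 0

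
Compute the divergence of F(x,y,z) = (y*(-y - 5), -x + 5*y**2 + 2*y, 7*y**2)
10*y + 2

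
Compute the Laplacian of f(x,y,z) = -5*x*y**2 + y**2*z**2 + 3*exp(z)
-10*x + 2*y**2 + 2*z**2 + 3*exp(z)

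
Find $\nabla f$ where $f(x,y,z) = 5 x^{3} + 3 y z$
(15*x**2, 3*z, 3*y)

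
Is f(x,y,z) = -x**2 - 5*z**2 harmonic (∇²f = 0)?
No, ∇²f = -12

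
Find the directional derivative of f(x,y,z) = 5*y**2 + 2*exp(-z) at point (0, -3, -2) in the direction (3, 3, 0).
-15*sqrt(2)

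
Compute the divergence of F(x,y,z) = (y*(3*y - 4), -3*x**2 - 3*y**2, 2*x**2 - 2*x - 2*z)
-6*y - 2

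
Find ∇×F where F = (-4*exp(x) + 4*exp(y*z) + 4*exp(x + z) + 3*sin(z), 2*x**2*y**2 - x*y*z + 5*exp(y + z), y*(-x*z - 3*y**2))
(x*y - x*z - 9*y**2 - 5*exp(y + z), y*z + 4*y*exp(y*z) + 4*exp(x + z) + 3*cos(z), 4*x*y**2 - y*z - 4*z*exp(y*z))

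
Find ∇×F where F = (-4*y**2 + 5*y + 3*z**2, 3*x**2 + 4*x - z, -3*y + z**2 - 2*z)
(-2, 6*z, 6*x + 8*y - 1)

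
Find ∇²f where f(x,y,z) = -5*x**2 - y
-10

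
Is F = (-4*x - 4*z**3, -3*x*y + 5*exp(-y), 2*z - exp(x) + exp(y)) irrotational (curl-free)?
No, ∇×F = (exp(y), -12*z**2 + exp(x), -3*y)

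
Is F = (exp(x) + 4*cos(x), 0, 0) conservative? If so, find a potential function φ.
Yes, F is conservative. φ = exp(x) + 4*sin(x)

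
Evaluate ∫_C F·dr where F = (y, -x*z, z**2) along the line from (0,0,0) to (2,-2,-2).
-22/3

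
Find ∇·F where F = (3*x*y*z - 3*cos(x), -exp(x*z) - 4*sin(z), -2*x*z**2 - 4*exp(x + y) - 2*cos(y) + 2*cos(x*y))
-4*x*z + 3*y*z + 3*sin(x)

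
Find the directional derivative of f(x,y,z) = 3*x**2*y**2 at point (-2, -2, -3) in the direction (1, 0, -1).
-24*sqrt(2)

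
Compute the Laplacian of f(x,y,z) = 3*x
0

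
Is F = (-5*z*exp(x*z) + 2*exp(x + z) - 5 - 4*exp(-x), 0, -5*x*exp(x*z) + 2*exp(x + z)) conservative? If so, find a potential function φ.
Yes, F is conservative. φ = -5*x - 5*exp(x*z) + 2*exp(x + z) + 4*exp(-x)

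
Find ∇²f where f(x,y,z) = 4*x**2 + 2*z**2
12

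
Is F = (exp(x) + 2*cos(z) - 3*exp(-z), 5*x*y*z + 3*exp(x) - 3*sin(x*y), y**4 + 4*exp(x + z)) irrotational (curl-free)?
No, ∇×F = (y*(-5*x + 4*y**2), -4*exp(x + z) - 2*sin(z) + 3*exp(-z), 5*y*z - 3*y*cos(x*y) + 3*exp(x))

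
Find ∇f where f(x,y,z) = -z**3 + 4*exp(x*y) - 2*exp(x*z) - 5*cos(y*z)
(4*y*exp(x*y) - 2*z*exp(x*z), 4*x*exp(x*y) + 5*z*sin(y*z), -2*x*exp(x*z) + 5*y*sin(y*z) - 3*z**2)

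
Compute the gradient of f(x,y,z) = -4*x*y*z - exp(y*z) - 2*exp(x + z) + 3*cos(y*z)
(-4*y*z - 2*exp(x + z), -z*(4*x + exp(y*z) + 3*sin(y*z)), -4*x*y - y*exp(y*z) - 3*y*sin(y*z) - 2*exp(x + z))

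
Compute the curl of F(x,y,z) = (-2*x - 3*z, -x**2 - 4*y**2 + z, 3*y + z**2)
(2, -3, -2*x)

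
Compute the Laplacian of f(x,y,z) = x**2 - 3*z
2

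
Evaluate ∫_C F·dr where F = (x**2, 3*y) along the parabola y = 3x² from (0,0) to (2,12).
656/3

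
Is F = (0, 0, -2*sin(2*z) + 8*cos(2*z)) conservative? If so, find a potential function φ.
Yes, F is conservative. φ = 4*sin(2*z) + cos(2*z)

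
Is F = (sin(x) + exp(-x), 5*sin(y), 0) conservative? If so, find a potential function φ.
Yes, F is conservative. φ = -cos(x) - 5*cos(y) - exp(-x)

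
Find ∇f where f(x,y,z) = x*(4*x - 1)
(8*x - 1, 0, 0)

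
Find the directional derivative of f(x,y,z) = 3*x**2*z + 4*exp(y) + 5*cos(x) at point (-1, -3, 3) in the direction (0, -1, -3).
sqrt(10)*(-9*exp(3) - 4)*exp(-3)/10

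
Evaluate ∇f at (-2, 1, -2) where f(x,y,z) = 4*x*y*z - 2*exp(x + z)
(-8 - 2*exp(-4), 16, -8 - 2*exp(-4))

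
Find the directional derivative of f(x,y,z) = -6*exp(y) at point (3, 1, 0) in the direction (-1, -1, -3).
6*sqrt(11)*E/11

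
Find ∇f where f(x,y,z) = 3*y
(0, 3, 0)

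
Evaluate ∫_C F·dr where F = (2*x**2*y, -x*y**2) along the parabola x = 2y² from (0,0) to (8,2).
20032/35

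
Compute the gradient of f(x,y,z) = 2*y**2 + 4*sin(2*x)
(8*cos(2*x), 4*y, 0)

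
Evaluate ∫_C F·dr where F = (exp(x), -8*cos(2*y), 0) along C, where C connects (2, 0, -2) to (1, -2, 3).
-exp(2) + 4*sin(4) + E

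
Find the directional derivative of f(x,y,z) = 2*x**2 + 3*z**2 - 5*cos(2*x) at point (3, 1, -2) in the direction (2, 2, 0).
sqrt(2)*(5*sin(6) + 6)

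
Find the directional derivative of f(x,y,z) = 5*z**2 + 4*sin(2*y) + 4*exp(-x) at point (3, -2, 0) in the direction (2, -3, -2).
-8*sqrt(17)*(3*exp(3)*cos(4) + 1)*exp(-3)/17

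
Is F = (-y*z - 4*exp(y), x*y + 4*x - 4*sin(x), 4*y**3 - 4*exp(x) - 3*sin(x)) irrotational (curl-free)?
No, ∇×F = (12*y**2, -y + 4*exp(x) + 3*cos(x), y + z + 4*exp(y) - 4*cos(x) + 4)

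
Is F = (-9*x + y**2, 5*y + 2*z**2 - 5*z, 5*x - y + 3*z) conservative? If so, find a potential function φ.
No, ∇×F = (4 - 4*z, -5, -2*y) ≠ 0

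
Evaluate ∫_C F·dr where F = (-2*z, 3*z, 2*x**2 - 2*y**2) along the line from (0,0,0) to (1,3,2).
-11/3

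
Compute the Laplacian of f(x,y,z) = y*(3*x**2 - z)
6*y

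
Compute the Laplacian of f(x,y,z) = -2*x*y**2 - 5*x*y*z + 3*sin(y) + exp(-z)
-4*x - 3*sin(y) + exp(-z)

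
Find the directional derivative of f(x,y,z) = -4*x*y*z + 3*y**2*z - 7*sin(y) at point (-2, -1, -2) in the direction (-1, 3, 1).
-3*sqrt(11)*(3 + 7*cos(1))/11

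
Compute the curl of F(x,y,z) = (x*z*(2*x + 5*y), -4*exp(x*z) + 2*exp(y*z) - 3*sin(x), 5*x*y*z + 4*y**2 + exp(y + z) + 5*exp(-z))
(5*x*z + 4*x*exp(x*z) - 2*y*exp(y*z) + 8*y + exp(y + z), x*(2*x + 5*y) - 5*y*z, -5*x*z - 4*z*exp(x*z) - 3*cos(x))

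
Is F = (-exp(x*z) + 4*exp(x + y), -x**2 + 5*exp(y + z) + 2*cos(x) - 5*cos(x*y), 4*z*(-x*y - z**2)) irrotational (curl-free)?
No, ∇×F = (-4*x*z - 5*exp(y + z), -x*exp(x*z) + 4*y*z, -2*x + 5*y*sin(x*y) - 4*exp(x + y) - 2*sin(x))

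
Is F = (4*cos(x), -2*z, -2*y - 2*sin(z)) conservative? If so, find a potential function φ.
Yes, F is conservative. φ = -2*y*z + 4*sin(x) + 2*cos(z)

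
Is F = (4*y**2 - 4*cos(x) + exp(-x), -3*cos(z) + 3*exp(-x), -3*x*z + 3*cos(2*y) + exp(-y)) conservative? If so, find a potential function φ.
No, ∇×F = (-6*sin(2*y) - 3*sin(z) - exp(-y), 3*z, -8*y - 3*exp(-x)) ≠ 0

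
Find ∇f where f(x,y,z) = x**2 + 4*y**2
(2*x, 8*y, 0)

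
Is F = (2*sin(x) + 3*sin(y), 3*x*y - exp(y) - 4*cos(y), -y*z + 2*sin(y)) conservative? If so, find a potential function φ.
No, ∇×F = (-z + 2*cos(y), 0, 3*y - 3*cos(y)) ≠ 0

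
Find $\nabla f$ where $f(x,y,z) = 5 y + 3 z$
(0, 5, 3)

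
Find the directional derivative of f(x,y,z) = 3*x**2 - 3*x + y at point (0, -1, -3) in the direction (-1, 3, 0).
3*sqrt(10)/5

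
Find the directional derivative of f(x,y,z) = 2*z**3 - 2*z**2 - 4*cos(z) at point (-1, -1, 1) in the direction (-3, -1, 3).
6*sqrt(19)*(1 + 2*sin(1))/19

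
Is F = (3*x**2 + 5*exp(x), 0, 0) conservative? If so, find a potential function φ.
Yes, F is conservative. φ = x**3 + 5*exp(x)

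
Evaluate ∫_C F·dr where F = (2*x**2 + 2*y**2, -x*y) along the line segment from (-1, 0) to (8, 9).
1251/2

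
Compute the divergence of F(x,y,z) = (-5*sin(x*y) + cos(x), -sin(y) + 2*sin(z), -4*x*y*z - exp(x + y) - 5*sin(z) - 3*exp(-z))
-4*x*y - 5*y*cos(x*y) - sin(x) - cos(y) - 5*cos(z) + 3*exp(-z)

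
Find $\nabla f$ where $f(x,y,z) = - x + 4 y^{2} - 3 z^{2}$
(-1, 8*y, -6*z)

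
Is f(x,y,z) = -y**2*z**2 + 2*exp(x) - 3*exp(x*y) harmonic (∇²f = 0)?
No, ∇²f = -3*x**2*exp(x*y) - 3*y**2*exp(x*y) - 2*y**2 - 2*z**2 + 2*exp(x)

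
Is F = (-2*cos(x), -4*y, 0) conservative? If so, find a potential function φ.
Yes, F is conservative. φ = -2*y**2 - 2*sin(x)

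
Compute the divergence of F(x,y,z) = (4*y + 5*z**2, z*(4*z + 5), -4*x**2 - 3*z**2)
-6*z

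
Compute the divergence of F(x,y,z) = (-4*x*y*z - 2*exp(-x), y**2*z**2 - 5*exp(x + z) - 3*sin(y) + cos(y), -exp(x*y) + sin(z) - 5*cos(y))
2*y*z**2 - 4*y*z - sin(y) - 3*cos(y) + cos(z) + 2*exp(-x)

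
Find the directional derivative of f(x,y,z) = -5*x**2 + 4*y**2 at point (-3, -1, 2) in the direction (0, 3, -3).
-4*sqrt(2)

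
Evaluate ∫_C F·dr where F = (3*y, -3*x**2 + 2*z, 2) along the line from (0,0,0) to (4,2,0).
-20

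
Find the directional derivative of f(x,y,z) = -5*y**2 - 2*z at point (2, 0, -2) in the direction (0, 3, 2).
-4*sqrt(13)/13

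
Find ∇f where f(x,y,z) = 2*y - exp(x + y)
(-exp(x + y), 2 - exp(x + y), 0)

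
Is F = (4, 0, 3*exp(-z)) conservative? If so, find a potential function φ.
Yes, F is conservative. φ = 4*x - 3*exp(-z)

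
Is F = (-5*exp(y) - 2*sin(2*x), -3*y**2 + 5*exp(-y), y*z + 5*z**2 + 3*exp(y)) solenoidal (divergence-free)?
No, ∇·F = -5*y + 10*z - 4*cos(2*x) - 5*exp(-y)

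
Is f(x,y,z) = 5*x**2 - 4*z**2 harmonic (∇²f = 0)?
No, ∇²f = 2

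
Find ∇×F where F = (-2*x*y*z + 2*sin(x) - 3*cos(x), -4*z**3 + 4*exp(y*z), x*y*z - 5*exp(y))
(x*z - 4*y*exp(y*z) + 12*z**2 - 5*exp(y), y*(-2*x - z), 2*x*z)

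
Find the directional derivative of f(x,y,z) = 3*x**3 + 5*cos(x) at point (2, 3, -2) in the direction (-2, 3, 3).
sqrt(22)*(-36 + 5*sin(2))/11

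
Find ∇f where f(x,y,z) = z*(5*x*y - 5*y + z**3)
(5*y*z, 5*z*(x - 1), 5*x*y - 5*y + 4*z**3)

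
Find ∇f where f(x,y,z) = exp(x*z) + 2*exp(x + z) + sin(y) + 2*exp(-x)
(z*exp(x*z) + 2*exp(x + z) - 2*exp(-x), cos(y), x*exp(x*z) + 2*exp(x + z))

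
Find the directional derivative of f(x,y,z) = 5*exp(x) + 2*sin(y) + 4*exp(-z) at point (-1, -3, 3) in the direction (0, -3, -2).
2*sqrt(13)*(4 - 3*exp(3)*cos(3))*exp(-3)/13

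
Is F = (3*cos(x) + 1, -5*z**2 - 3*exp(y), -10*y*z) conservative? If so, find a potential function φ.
Yes, F is conservative. φ = x - 5*y*z**2 - 3*exp(y) + 3*sin(x)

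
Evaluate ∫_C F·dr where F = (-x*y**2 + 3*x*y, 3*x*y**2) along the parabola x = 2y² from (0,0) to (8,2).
320/3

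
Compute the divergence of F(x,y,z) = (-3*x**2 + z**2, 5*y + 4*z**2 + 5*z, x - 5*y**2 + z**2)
-6*x + 2*z + 5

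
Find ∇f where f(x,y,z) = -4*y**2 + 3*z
(0, -8*y, 3)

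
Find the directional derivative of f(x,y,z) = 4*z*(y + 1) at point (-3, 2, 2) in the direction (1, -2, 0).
-16*sqrt(5)/5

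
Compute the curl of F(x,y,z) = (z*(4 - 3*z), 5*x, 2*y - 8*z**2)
(2, 4 - 6*z, 5)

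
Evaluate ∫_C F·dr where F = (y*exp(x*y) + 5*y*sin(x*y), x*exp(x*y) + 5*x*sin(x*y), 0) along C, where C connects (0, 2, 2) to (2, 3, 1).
-5*cos(6) + 4 + exp(6)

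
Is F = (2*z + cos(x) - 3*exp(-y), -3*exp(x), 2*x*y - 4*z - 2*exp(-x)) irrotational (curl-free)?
No, ∇×F = (2*x, -2*y + 2 - 2*exp(-x), -3*exp(x) - 3*exp(-y))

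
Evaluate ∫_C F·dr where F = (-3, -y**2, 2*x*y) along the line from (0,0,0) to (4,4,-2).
-164/3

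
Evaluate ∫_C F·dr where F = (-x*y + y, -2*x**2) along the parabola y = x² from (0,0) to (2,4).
-52/3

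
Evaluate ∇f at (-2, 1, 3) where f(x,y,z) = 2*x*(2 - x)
(12, 0, 0)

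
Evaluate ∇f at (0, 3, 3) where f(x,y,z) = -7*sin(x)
(-7, 0, 0)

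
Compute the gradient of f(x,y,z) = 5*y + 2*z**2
(0, 5, 4*z)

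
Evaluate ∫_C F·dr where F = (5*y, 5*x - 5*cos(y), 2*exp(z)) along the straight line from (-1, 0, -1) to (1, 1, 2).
-5*sin(1) - 2*exp(-1) + 5 + 2*exp(2)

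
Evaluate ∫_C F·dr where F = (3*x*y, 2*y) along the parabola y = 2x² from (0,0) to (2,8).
88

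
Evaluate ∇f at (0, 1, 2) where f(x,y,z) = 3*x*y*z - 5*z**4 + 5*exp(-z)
(6, 0, -160 - 5*exp(-2))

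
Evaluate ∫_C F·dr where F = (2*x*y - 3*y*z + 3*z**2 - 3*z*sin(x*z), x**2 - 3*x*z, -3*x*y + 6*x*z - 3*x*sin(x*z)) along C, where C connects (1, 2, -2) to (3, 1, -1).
3*cos(3) + 1 - 3*cos(2)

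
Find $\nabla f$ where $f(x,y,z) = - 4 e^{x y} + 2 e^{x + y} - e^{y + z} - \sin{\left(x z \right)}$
(-4*y*exp(x*y) - z*cos(x*z) + 2*exp(x + y), -4*x*exp(x*y) + 2*exp(x + y) - exp(y + z), -x*cos(x*z) - exp(y + z))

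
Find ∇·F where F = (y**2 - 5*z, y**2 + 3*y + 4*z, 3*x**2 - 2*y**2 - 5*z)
2*y - 2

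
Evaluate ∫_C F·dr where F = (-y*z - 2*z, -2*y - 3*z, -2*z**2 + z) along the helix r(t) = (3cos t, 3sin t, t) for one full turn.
pi*(-16*pi**2 - 36 + 33*pi)/3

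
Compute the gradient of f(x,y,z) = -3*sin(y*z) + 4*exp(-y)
(0, -3*z*cos(y*z) - 4*exp(-y), -3*y*cos(y*z))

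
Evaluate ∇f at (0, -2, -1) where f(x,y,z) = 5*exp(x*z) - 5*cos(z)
(-5, 0, -5*sin(1))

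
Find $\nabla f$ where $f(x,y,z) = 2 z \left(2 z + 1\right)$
(0, 0, 8*z + 2)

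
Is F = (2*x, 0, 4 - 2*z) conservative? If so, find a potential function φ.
Yes, F is conservative. φ = x**2 - z**2 + 4*z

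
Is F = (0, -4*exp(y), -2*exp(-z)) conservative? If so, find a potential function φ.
Yes, F is conservative. φ = -4*exp(y) + 2*exp(-z)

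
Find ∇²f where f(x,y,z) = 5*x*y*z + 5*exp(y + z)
10*exp(y + z)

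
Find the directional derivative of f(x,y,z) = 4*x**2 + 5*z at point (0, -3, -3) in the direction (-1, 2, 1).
5*sqrt(6)/6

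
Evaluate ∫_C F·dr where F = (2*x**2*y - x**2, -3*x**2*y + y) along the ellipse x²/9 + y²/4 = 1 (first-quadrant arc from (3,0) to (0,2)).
-27*pi/4 - 16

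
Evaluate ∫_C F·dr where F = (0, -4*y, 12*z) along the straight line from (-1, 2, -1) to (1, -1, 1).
6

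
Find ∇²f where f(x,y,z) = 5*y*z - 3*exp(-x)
-3*exp(-x)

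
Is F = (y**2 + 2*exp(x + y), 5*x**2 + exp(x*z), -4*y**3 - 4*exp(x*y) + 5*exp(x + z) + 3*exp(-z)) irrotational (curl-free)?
No, ∇×F = (-4*x*exp(x*y) - x*exp(x*z) - 12*y**2, 4*y*exp(x*y) - 5*exp(x + z), 10*x - 2*y + z*exp(x*z) - 2*exp(x + y))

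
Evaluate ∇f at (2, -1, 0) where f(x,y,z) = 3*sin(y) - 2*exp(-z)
(0, 3*cos(1), 2)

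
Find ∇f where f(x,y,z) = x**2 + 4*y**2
(2*x, 8*y, 0)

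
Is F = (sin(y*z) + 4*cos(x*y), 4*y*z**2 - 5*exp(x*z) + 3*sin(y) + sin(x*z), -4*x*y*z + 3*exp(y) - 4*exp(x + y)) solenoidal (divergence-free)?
No, ∇·F = -4*x*y - 4*y*sin(x*y) + 4*z**2 + 3*cos(y)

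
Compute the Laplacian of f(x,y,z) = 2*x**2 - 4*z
4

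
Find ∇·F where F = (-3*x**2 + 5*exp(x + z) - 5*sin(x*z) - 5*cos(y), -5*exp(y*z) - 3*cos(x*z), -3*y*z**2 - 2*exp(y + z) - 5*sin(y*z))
-6*x - 6*y*z - 5*y*cos(y*z) - 5*z*exp(y*z) - 5*z*cos(x*z) + 5*exp(x + z) - 2*exp(y + z)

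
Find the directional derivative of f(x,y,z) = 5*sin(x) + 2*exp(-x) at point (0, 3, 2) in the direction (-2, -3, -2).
-6*sqrt(17)/17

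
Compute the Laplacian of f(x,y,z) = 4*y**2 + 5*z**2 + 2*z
18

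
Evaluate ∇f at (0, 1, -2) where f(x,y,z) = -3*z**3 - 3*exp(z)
(0, 0, -36 - 3*exp(-2))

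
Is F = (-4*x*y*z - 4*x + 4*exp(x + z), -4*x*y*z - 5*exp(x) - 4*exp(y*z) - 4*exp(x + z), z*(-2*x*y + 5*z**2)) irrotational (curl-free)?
No, ∇×F = (4*x*y - 2*x*z + 4*y*exp(y*z) + 4*exp(x + z), -4*x*y + 2*y*z + 4*exp(x + z), 4*x*z - 4*y*z - 5*exp(x) - 4*exp(x + z))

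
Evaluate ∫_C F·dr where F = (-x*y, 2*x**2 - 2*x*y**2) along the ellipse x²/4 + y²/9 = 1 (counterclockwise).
-27*pi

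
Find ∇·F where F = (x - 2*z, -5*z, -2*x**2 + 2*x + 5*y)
1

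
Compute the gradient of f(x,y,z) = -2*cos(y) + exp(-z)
(0, 2*sin(y), -exp(-z))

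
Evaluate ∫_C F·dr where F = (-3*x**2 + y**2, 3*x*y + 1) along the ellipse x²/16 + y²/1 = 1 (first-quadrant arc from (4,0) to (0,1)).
199/3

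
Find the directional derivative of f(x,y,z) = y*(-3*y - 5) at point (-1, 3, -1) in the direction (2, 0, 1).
0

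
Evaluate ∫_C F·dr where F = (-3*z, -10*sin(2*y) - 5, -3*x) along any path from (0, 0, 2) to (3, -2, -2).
5*cos(4) + 23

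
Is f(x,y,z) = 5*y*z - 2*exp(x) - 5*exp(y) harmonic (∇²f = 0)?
No, ∇²f = -2*exp(x) - 5*exp(y)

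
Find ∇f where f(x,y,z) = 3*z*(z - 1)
(0, 0, 6*z - 3)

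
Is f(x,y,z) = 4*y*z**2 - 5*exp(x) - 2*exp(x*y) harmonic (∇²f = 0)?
No, ∇²f = -2*x**2*exp(x*y) - 2*y**2*exp(x*y) + 8*y - 5*exp(x)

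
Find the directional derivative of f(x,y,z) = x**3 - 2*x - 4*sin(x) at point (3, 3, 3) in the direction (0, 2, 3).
0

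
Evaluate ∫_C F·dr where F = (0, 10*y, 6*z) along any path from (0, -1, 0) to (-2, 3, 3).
67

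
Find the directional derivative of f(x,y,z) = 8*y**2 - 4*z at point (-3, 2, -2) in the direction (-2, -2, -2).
-28*sqrt(3)/3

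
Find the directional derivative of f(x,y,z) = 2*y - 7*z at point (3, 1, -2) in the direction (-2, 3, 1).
-sqrt(14)/14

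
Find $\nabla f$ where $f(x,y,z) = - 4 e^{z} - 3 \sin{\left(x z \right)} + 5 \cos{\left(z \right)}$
(-3*z*cos(x*z), 0, -3*x*cos(x*z) - 4*exp(z) - 5*sin(z))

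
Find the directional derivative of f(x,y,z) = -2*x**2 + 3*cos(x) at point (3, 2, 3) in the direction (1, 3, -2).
-3*sqrt(14)*(sin(3) + 4)/14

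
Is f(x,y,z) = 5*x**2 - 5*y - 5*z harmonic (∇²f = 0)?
No, ∇²f = 10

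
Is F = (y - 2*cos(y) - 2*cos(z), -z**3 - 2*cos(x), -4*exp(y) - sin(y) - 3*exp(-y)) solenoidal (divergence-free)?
Yes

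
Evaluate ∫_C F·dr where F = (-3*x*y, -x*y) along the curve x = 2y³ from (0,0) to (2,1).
-194/35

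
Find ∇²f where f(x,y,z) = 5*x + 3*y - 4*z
0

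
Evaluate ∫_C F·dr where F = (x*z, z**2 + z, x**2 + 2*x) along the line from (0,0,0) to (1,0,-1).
-5/3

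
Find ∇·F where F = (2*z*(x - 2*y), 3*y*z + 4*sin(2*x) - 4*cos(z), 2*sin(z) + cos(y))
5*z + 2*cos(z)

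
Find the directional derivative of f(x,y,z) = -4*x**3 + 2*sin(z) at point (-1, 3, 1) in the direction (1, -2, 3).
3*sqrt(14)*(-2 + cos(1))/7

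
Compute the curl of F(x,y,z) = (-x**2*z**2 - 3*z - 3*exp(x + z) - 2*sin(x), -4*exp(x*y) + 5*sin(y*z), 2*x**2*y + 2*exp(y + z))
(2*x**2 - 5*y*cos(y*z) + 2*exp(y + z), -2*x**2*z - 4*x*y - 3*exp(x + z) - 3, -4*y*exp(x*y))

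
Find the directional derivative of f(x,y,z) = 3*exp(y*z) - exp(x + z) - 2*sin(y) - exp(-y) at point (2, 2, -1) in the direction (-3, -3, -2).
sqrt(22)*(6*exp(2)*cos(2) - 6 + 5*exp(3))*exp(-2)/22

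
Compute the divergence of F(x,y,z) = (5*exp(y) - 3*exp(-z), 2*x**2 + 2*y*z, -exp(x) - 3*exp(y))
2*z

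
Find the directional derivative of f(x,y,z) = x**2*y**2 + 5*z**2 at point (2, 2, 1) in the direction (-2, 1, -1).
-13*sqrt(6)/3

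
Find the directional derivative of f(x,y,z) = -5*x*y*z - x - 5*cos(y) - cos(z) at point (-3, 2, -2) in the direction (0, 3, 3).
2*sqrt(2)*sin(2)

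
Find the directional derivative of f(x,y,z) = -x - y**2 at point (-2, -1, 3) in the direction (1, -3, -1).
-7*sqrt(11)/11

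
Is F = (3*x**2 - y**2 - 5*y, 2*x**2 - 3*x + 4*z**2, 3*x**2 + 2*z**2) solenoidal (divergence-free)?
No, ∇·F = 6*x + 4*z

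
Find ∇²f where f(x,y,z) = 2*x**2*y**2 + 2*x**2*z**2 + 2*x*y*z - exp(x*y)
-x**2*exp(x*y) + 8*x**2 - y**2*exp(x*y) + 4*y**2 + 4*z**2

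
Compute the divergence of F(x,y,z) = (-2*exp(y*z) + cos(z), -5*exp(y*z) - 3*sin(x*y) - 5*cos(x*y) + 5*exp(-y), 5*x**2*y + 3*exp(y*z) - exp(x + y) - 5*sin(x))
5*x*sin(x*y) - 3*x*cos(x*y) + 3*y*exp(y*z) - 5*z*exp(y*z) - 5*exp(-y)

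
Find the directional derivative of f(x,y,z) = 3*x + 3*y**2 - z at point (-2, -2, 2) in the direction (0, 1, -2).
-2*sqrt(5)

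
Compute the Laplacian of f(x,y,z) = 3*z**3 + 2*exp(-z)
18*z + 2*exp(-z)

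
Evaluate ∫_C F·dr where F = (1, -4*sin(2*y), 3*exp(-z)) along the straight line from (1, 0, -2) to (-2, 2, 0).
-8 + 2*cos(4) + 3*exp(2)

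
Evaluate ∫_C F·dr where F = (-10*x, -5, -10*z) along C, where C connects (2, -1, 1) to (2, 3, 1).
-20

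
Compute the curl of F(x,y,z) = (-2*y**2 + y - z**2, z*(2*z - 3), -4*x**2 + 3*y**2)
(6*y - 4*z + 3, 8*x - 2*z, 4*y - 1)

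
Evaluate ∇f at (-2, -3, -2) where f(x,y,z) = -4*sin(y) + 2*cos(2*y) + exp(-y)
(0, -exp(3) + 4*sin(6) - 4*cos(3), 0)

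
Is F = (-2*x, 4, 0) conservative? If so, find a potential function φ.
Yes, F is conservative. φ = -x**2 + 4*y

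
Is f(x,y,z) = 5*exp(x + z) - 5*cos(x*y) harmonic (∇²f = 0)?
No, ∇²f = 5*x**2*cos(x*y) + 5*y**2*cos(x*y) + 10*exp(x + z)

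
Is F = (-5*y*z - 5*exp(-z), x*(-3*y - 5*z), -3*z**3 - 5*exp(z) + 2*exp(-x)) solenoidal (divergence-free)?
No, ∇·F = -3*x - 9*z**2 - 5*exp(z)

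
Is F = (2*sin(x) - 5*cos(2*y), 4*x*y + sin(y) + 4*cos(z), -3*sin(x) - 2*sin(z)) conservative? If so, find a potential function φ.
No, ∇×F = (4*sin(z), 3*cos(x), 4*y - 10*sin(2*y)) ≠ 0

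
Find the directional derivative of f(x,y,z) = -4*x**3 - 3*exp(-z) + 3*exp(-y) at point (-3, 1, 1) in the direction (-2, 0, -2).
sqrt(2)*(-3/2 + 54*E)*exp(-1)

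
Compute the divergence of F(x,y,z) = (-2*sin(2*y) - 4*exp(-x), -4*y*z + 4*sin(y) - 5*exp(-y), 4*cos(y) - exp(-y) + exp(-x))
-4*z + 4*cos(y) + 5*exp(-y) + 4*exp(-x)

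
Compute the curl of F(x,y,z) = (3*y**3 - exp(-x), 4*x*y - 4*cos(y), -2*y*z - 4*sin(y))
(-2*z - 4*cos(y), 0, y*(4 - 9*y))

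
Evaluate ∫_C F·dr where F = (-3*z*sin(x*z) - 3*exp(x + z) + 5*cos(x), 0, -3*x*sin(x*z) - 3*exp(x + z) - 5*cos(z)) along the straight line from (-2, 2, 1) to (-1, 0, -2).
-3*exp(-3) + 3*exp(-1) + 10*sin(2)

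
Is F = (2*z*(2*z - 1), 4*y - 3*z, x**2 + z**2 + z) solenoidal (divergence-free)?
No, ∇·F = 2*z + 5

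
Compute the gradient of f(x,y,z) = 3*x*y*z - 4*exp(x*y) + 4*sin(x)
(3*y*z - 4*y*exp(x*y) + 4*cos(x), x*(3*z - 4*exp(x*y)), 3*x*y)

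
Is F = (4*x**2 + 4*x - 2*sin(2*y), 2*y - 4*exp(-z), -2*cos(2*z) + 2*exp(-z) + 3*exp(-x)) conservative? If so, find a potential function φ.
No, ∇×F = (-4*exp(-z), 3*exp(-x), 4*cos(2*y)) ≠ 0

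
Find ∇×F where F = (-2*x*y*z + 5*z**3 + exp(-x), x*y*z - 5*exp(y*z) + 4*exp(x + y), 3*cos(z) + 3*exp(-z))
(y*(-x + 5*exp(y*z)), -2*x*y + 15*z**2, 2*x*z + y*z + 4*exp(x + y))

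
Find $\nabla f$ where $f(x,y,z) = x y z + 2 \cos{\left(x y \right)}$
(y*(z - 2*sin(x*y)), x*(z - 2*sin(x*y)), x*y)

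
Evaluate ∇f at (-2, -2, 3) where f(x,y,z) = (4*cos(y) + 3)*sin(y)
(0, 4*cos(4) + 3*cos(2), 0)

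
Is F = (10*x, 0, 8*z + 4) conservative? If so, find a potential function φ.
Yes, F is conservative. φ = 5*x**2 + 4*z**2 + 4*z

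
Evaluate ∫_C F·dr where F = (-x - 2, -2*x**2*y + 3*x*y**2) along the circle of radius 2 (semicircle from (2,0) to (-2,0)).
8 + 6*pi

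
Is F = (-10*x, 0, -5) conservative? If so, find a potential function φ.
Yes, F is conservative. φ = -5*x**2 - 5*z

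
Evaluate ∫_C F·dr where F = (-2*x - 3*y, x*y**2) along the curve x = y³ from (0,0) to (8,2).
-268/3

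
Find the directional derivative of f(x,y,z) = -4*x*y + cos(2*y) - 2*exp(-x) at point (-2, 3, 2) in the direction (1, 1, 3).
2*sqrt(11)*(-2 - sin(6) + exp(2))/11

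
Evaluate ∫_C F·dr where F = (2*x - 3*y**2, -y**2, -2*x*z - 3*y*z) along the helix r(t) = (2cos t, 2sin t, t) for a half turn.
40 - 6*pi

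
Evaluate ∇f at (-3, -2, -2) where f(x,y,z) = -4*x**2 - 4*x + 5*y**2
(20, -20, 0)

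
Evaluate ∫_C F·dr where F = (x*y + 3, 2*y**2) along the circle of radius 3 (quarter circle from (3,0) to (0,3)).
0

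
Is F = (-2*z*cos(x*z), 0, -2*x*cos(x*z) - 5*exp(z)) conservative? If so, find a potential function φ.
Yes, F is conservative. φ = -5*exp(z) - 2*sin(x*z)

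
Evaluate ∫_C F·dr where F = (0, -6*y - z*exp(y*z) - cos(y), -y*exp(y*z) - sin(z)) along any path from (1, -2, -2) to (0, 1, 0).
-sin(1) - sqrt(2)*sin(pi/4 + 2) + 9 + exp(4)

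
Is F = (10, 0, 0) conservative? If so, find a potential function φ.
Yes, F is conservative. φ = 10*x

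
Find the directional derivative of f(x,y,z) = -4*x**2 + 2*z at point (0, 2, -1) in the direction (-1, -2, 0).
0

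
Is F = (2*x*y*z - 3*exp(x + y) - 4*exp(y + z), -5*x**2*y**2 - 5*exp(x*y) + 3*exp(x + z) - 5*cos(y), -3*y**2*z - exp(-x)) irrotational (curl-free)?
No, ∇×F = (-6*y*z - 3*exp(x + z), 2*x*y - 4*exp(y + z) - exp(-x), -10*x*y**2 - 2*x*z - 5*y*exp(x*y) + 3*exp(x + y) + 3*exp(x + z) + 4*exp(y + z))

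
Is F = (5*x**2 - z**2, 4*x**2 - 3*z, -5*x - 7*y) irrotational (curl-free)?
No, ∇×F = (-4, 5 - 2*z, 8*x)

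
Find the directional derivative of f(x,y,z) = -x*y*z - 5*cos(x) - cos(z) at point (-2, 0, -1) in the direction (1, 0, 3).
-sqrt(10)*(3*sin(1) + 5*sin(2))/10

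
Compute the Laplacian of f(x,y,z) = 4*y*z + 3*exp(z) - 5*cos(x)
3*exp(z) + 5*cos(x)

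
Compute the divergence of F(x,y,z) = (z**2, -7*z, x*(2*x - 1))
0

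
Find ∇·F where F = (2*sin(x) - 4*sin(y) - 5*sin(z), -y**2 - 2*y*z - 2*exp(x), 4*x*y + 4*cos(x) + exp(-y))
-2*y - 2*z + 2*cos(x)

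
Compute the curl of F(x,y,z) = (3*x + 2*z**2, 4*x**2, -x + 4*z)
(0, 4*z + 1, 8*x)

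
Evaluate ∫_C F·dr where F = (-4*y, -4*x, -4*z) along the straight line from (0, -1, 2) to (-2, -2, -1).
-10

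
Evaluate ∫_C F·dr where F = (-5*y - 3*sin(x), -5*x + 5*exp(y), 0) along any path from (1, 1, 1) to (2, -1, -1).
-10*sinh(1) - 3*cos(1) + 3*cos(2) + 15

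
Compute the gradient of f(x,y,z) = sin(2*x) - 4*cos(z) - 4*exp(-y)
(2*cos(2*x), 4*exp(-y), 4*sin(z))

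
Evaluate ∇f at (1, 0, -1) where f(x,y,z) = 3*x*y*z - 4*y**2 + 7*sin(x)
(7*cos(1), -3, 0)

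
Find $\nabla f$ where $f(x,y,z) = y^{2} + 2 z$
(0, 2*y, 2)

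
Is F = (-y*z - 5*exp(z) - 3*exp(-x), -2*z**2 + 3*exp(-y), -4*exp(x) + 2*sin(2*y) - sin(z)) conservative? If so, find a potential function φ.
No, ∇×F = (4*z + 4*cos(2*y), -y + 4*exp(x) - 5*exp(z), z) ≠ 0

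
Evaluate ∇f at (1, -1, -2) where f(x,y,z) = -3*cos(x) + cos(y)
(3*sin(1), sin(1), 0)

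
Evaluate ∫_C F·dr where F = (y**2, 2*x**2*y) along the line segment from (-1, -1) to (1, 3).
22/3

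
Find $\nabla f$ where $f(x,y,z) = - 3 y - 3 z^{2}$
(0, -3, -6*z)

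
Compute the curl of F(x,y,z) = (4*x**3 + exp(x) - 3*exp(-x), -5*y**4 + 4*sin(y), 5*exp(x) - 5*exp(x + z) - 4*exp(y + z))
(-4*exp(y + z), -5*exp(x) + 5*exp(x + z), 0)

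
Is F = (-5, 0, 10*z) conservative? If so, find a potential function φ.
Yes, F is conservative. φ = -5*x + 5*z**2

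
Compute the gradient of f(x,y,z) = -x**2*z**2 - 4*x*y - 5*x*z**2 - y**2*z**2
(-2*x*z**2 - 4*y - 5*z**2, -4*x - 2*y*z**2, 2*z*(-x**2 - 5*x - y**2))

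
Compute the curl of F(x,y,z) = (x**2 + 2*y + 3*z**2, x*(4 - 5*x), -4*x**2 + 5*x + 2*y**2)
(4*y, 8*x + 6*z - 5, 2 - 10*x)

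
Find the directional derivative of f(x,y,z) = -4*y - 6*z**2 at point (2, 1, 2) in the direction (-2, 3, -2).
36*sqrt(17)/17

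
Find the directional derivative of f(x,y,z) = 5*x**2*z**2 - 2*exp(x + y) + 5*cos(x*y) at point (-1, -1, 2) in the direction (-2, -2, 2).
2*sqrt(3)*(-5*exp(2)*sin(1) + 2 + 30*exp(2))*exp(-2)/3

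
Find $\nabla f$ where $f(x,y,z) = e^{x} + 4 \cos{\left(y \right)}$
(exp(x), -4*sin(y), 0)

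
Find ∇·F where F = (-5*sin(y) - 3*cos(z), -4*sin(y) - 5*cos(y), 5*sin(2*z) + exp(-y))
5*sin(y) - 4*cos(y) + 10*cos(2*z)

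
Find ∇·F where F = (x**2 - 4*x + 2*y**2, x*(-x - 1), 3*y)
2*x - 4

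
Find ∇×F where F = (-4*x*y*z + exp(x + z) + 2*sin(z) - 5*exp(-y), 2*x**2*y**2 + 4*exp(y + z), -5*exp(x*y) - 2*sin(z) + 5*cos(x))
(-5*x*exp(x*y) - 4*exp(y + z), -4*x*y + 5*y*exp(x*y) + exp(x + z) + 5*sin(x) + 2*cos(z), (4*x*(y**2 + z)*exp(y) - 5)*exp(-y))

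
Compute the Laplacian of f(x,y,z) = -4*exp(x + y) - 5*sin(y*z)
5*y**2*sin(y*z) + 5*z**2*sin(y*z) - 8*exp(x + y)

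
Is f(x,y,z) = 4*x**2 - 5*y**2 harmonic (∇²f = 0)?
No, ∇²f = -2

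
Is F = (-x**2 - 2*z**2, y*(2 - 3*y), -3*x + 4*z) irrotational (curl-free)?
No, ∇×F = (0, 3 - 4*z, 0)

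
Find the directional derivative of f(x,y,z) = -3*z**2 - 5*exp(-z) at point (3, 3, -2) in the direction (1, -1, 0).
0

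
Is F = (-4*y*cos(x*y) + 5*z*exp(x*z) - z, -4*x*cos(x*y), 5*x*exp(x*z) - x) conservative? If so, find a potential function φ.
Yes, F is conservative. φ = -x*z + 5*exp(x*z) - 4*sin(x*y)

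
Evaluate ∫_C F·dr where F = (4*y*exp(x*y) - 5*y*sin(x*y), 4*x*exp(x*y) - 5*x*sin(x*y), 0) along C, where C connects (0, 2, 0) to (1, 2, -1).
-9 + 5*cos(2) + 4*exp(2)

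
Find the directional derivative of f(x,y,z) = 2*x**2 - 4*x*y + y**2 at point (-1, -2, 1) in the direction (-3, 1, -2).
-6*sqrt(14)/7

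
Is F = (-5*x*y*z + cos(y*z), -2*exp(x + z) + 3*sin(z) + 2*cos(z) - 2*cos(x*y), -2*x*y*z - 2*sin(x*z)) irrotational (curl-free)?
No, ∇×F = (-2*x*z + 2*exp(x + z) + 2*sin(z) - 3*cos(z), -5*x*y + 2*y*z - y*sin(y*z) + 2*z*cos(x*z), 5*x*z + 2*y*sin(x*y) + z*sin(y*z) - 2*exp(x + z))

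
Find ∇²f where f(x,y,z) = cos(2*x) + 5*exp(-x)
-4*cos(2*x) + 5*exp(-x)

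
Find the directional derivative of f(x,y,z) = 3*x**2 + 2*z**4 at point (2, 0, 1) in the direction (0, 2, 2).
4*sqrt(2)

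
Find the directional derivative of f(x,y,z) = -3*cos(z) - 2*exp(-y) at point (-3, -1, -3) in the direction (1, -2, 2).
-4*E/3 - 2*sin(3)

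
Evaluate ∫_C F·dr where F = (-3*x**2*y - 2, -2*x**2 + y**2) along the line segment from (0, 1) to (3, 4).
-363/4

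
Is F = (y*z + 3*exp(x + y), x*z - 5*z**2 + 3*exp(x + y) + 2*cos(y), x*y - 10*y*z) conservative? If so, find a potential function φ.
Yes, F is conservative. φ = x*y*z - 5*y*z**2 + 3*exp(x + y) + 2*sin(y)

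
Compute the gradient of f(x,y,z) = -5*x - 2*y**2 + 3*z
(-5, -4*y, 3)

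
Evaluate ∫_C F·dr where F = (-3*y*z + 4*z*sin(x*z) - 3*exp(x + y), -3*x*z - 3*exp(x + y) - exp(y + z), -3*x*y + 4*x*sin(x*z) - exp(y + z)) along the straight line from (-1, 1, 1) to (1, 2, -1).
-3*exp(3) - E + 6 + exp(2)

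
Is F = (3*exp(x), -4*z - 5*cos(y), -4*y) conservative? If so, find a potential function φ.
Yes, F is conservative. φ = -4*y*z + 3*exp(x) - 5*sin(y)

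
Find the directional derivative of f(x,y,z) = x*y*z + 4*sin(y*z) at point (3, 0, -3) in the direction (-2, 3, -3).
-63*sqrt(22)/22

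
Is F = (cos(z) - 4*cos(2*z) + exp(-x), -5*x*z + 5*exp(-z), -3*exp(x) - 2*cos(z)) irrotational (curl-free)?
No, ∇×F = (5*x + 5*exp(-z), 3*exp(x) - sin(z) + 8*sin(2*z), -5*z)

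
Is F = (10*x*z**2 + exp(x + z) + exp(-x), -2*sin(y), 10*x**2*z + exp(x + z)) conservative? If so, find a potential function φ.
Yes, F is conservative. φ = 5*x**2*z**2 + exp(x + z) + 2*cos(y) - exp(-x)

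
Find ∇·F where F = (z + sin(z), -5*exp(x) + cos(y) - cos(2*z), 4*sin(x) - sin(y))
-sin(y)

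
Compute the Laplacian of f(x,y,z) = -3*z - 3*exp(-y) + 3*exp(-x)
-3*exp(-y) + 3*exp(-x)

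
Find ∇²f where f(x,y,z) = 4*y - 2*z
0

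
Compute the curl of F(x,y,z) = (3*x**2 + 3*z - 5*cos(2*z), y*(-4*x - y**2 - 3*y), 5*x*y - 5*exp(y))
(5*x - 5*exp(y), -5*y + 10*sin(2*z) + 3, -4*y)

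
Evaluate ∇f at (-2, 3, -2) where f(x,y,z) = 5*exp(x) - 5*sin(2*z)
(5*exp(-2), 0, -10*cos(4))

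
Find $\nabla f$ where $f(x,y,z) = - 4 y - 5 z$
(0, -4, -5)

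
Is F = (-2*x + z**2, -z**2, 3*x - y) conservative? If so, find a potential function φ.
No, ∇×F = (2*z - 1, 2*z - 3, 0) ≠ 0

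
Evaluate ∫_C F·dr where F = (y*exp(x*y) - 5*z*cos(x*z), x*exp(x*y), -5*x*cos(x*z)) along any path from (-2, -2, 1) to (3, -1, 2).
-exp(4) - 5*sin(2) + exp(-3) - 5*sin(6)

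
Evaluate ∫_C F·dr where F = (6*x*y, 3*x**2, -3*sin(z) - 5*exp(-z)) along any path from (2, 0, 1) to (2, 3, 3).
3*cos(3) - 5*exp(-1) - 3*cos(1) + 5*exp(-3) + 36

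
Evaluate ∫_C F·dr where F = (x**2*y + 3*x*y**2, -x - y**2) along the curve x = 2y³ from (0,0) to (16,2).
53984/15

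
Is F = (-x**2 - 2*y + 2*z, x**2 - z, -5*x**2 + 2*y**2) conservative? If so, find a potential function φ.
No, ∇×F = (4*y + 1, 10*x + 2, 2*x + 2) ≠ 0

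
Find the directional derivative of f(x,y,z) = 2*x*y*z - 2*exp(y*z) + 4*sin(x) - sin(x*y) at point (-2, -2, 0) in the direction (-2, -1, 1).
sqrt(6)*(-4*cos(2)/3 - cos(4) + 2)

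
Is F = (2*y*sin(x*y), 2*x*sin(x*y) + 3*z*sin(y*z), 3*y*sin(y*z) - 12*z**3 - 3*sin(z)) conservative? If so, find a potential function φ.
Yes, F is conservative. φ = -3*z**4 + 3*cos(z) - 2*cos(x*y) - 3*cos(y*z)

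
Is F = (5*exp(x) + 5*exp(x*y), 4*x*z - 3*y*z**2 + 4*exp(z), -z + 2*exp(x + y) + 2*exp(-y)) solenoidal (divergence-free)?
No, ∇·F = 5*y*exp(x*y) - 3*z**2 + 5*exp(x) - 1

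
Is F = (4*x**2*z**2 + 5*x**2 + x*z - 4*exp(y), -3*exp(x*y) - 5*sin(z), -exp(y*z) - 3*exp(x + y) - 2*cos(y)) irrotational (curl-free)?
No, ∇×F = (-z*exp(y*z) - 3*exp(x + y) + 2*sin(y) + 5*cos(z), 8*x**2*z + x + 3*exp(x + y), -3*y*exp(x*y) + 4*exp(y))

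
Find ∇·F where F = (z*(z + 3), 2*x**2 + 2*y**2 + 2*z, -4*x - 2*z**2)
4*y - 4*z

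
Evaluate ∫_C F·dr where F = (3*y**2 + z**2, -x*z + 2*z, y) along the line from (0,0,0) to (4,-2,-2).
22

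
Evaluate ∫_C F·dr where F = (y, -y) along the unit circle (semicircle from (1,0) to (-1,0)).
-pi/2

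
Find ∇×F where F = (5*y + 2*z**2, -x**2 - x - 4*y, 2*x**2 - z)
(0, -4*x + 4*z, -2*x - 6)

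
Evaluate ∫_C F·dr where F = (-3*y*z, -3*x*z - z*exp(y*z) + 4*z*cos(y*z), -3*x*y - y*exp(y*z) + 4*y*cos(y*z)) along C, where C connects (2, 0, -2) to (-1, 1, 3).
-exp(3) + 4*sin(3) + 10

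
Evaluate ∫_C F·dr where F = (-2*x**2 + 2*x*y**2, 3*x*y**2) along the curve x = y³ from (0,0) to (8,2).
-352/3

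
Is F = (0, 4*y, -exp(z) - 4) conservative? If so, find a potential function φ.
Yes, F is conservative. φ = 2*y**2 - 4*z - exp(z)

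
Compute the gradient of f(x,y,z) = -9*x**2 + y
(-18*x, 1, 0)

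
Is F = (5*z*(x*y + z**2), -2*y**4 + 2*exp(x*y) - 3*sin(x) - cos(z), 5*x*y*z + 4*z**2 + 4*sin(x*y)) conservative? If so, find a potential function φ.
No, ∇×F = (5*x*z + 4*x*cos(x*y) - sin(z), 5*x*y - 5*y*z - 4*y*cos(x*y) + 15*z**2, -5*x*z + 2*y*exp(x*y) - 3*cos(x)) ≠ 0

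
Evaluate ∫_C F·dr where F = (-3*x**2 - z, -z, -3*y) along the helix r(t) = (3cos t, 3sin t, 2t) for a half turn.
6*pi + 30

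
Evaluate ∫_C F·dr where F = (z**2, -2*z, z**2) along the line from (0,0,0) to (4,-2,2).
12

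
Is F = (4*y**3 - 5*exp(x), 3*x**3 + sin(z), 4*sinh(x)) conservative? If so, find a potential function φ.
No, ∇×F = (-cos(z), -4*cosh(x), 9*x**2 - 12*y**2) ≠ 0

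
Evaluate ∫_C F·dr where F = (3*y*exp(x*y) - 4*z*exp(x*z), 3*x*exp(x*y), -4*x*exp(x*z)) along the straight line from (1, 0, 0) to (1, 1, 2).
-4*exp(2) + 1 + 3*E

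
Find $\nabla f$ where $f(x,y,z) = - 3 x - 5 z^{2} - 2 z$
(-3, 0, -10*z - 2)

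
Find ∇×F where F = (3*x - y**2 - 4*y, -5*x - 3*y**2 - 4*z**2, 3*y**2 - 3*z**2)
(6*y + 8*z, 0, 2*y - 1)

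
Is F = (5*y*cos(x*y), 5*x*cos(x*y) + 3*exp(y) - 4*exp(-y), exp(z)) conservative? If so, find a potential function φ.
Yes, F is conservative. φ = 3*exp(y) + exp(z) + 5*sin(x*y) + 4*exp(-y)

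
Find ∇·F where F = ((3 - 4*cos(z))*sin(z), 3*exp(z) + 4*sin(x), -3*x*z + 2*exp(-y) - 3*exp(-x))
-3*x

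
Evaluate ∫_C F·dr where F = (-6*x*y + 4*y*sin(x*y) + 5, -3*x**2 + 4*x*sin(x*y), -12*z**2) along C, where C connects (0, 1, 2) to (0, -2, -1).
36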